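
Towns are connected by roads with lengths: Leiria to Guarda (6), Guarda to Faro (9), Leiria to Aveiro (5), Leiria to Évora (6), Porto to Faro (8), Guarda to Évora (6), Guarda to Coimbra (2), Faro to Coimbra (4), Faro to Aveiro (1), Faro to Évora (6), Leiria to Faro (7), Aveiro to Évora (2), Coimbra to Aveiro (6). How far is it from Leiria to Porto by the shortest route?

Some routes from Leiria to Porto:
Leiria-Faro-Porto: 7 + 8 = 15
Leiria-Évora-Aveiro-Faro-Porto: 6 + 2 + 1 + 8 = 17
Leiria-Aveiro-Faro-Porto: 5 + 1 + 8 = 14
Leiria-Guarda-Coimbra-Faro-Porto: 6 + 2 + 4 + 8 = 20
Leiria-Aveiro-Évora-Faro-Porto: 5 + 2 + 6 + 8 = 21
Leiria-Évora-Faro-Porto: 6 + 6 + 8 = 20
The minimum is 14.

14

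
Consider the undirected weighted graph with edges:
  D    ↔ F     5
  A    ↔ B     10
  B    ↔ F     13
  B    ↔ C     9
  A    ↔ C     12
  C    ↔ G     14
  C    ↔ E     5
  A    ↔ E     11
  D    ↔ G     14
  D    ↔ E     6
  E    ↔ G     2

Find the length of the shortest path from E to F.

Checking several routes:
E-D-F: 6 + 5 = 11
E-C-G-D-F: 5 + 14 + 14 + 5 = 38
E-G-D-F: 2 + 14 + 5 = 21
E-C-B-F: 5 + 9 + 13 = 27
E-A-B-F: 11 + 10 + 13 = 34
Best route has total 11.

11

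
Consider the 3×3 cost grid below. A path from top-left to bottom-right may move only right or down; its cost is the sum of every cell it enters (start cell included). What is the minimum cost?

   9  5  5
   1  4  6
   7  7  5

Best path: r0c0 → r1c0 → r1c1 → r1c2 → r2c2
Cost: 9 + 1 + 4 + 6 + 5 = 25

25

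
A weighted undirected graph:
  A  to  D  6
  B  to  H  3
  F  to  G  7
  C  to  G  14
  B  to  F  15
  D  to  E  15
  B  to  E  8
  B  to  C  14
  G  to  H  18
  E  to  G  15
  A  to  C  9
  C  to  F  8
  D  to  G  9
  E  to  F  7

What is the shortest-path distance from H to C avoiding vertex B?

32

Some routes from H to C avoiding B:
H - G - F - C: 18 + 7 + 8 = 33
H - G - D - A - C: 18 + 9 + 6 + 9 = 42
H - G - E - F - C: 18 + 15 + 7 + 8 = 48
H - G - C: 18 + 14 = 32
The minimum is 32.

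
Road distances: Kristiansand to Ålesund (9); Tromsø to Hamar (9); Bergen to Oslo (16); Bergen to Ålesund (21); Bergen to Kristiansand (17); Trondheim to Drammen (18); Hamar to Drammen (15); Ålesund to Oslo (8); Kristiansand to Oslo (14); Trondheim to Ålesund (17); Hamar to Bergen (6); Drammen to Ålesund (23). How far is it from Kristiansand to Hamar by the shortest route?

23

A few of the Kristiansand→Hamar routes:
Kristiansand -> Ålesund -> Bergen -> Hamar: 9 + 21 + 6 = 36
Kristiansand -> Ålesund -> Drammen -> Hamar: 9 + 23 + 15 = 47
Kristiansand -> Ålesund -> Oslo -> Bergen -> Hamar: 9 + 8 + 16 + 6 = 39
Kristiansand -> Oslo -> Bergen -> Hamar: 14 + 16 + 6 = 36
Kristiansand -> Bergen -> Hamar: 17 + 6 = 23
Best route has total 23.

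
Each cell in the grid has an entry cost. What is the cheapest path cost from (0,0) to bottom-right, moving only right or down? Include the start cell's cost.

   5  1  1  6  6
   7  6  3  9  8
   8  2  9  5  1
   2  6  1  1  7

Best path: (0,0) -> (0,1) -> (0,2) -> (1,2) -> (2,2) -> (3,2) -> (3,3) -> (3,4)
Cost: 5 + 1 + 1 + 3 + 9 + 1 + 1 + 7 = 28
(Top row then right column would cost 35.)

28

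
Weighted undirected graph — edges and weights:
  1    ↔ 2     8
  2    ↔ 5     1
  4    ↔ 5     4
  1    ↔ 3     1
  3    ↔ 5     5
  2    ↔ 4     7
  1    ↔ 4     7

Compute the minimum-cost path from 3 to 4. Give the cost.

Checking several routes:
3-5-4: 5 + 4 = 9
3-1-4: 1 + 7 = 8
3-1-2-5-4: 1 + 8 + 1 + 4 = 14
3-5-2-4: 5 + 1 + 7 = 13
The minimum is 8.

8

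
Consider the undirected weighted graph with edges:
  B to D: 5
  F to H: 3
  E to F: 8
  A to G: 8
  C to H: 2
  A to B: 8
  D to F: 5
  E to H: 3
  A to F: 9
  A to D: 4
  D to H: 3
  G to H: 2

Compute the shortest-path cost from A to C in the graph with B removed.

A few of the A→C routes:
A -> D -> F -> E -> H -> C: 4 + 5 + 8 + 3 + 2 = 22
A -> D -> F -> H -> C: 4 + 5 + 3 + 2 = 14
A -> F -> H -> C: 9 + 3 + 2 = 14
A -> D -> H -> C: 4 + 3 + 2 = 9
A -> G -> H -> C: 8 + 2 + 2 = 12
A -> F -> D -> H -> C: 9 + 5 + 3 + 2 = 19
Shortest: 9.

9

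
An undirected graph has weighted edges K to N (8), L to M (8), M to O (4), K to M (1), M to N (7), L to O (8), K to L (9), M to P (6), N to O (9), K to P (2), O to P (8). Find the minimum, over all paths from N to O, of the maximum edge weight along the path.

7

Some routes from N to O:
N→K→P→M→L→O: max(8, 2, 6, 8, 8) = 8
N→M→K→P→O: max(7, 1, 2, 8) = 8
N→M→O: max(7, 4) = 7
N→M→L→O: max(7, 8, 8) = 8
N→K→P→M→O: max(8, 2, 6, 4) = 8
N→M→P→O: max(7, 6, 8) = 8
The minimum achievable maximum is 7.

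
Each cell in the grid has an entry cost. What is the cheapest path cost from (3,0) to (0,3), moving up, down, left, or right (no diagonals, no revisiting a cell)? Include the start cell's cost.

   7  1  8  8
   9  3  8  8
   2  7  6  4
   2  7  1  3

Cheapest: [3,0] → [2,0] → [2,1] → [1,1] → [0,1] → [0,2] → [0,3]
  2 + 2 + 7 + 3 + 1 + 8 + 8 = 31

31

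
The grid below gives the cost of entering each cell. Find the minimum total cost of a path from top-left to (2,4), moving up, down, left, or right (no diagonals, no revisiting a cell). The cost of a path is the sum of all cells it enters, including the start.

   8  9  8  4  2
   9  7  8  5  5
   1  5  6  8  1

37

Take [0,0]→[0,1]→[0,2]→[0,3]→[0,4]→[1,4]→[2,4] for a total of 8 + 9 + 8 + 4 + 2 + 5 + 1 = 37.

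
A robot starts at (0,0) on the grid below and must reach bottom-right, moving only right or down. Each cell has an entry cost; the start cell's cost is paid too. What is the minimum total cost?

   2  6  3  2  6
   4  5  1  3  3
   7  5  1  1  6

20

Path (0,0) (0,1) (0,2) (1,2) (2,2) (2,3) (2,4): 2 + 6 + 3 + 1 + 1 + 1 + 6 = 20.
(Top row then right column would cost 28.)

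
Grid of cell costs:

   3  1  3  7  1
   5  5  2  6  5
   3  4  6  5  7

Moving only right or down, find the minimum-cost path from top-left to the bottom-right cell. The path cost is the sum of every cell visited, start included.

27

One optimal route is r0c0 r0c1 r0c2 r0c3 r0c4 r1c4 r2c4.
Its cost is 3 + 1 + 3 + 7 + 1 + 5 + 7 = 27.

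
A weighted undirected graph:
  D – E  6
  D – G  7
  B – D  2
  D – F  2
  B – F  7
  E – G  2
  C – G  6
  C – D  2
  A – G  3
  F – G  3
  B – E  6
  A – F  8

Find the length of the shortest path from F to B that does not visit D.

7

Routes from F to B avoiding D:
F -> B: 7
F -> G -> E -> B: 3 + 2 + 6 = 11
F -> A -> G -> E -> B: 8 + 3 + 2 + 6 = 19
Best route has total 7.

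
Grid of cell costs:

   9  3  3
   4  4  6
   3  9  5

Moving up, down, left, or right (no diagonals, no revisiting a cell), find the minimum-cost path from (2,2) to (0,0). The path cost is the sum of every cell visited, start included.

26

Best path: [2,2] -> [1,2] -> [0,2] -> [0,1] -> [0,0]
Cost: 5 + 6 + 3 + 3 + 9 = 26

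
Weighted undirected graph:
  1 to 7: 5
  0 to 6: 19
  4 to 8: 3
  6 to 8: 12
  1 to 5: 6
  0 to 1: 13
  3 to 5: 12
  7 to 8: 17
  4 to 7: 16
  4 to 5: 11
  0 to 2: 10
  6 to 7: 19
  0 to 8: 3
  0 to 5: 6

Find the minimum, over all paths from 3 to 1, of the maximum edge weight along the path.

Comparing a few candidate routes:
3 → 5 → 4 → 8 → 0 → 1: max(12, 11, 3, 3, 13) = 13
3 → 5 → 1: max(12, 6) = 12
3 → 5 → 0 → 1: max(12, 6, 13) = 13
The minimum achievable maximum is 12.

12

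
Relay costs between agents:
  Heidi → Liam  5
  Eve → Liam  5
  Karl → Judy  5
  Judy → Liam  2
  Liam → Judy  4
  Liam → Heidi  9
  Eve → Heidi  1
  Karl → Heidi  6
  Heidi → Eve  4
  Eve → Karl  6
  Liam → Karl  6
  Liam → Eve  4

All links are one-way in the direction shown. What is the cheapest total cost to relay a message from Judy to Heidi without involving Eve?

11

Paths from Judy to Heidi avoiding Eve:
Judy -> Liam -> Karl -> Heidi: 2 + 6 + 6 = 14
Judy -> Liam -> Heidi: 2 + 9 = 11
The minimum is 11.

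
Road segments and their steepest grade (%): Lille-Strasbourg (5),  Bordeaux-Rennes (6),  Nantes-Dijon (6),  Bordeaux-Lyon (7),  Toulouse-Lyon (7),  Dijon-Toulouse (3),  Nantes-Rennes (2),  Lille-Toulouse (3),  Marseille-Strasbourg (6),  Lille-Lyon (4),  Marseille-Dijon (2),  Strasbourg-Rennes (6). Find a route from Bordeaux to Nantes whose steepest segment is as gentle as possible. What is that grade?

6

Comparing a few candidate routes:
Bordeaux-Rennes-Strasbourg-Lille-Lyon-Toulouse-Dijon-Nantes: max(6, 6, 5, 4, 7, 3, 6) = 7
Bordeaux-Rennes-Nantes: max(6, 2) = 6
Bordeaux-Rennes-Strasbourg-Lille-Toulouse-Dijon-Nantes: max(6, 6, 5, 3, 3, 6) = 6
Bordeaux-Lyon-Toulouse-Lille-Strasbourg-Marseille-Dijon-Nantes: max(7, 7, 3, 5, 6, 2, 6) = 7
Bordeaux-Rennes-Strasbourg-Marseille-Dijon-Nantes: max(6, 6, 6, 2, 6) = 6
The minimum achievable maximum is 6%.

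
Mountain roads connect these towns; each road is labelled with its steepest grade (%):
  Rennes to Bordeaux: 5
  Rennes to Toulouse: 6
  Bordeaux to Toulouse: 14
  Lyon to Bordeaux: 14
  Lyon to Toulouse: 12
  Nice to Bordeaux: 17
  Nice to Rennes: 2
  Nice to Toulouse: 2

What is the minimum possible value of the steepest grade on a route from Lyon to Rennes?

12

Comparing a few candidate routes:
Lyon - Toulouse - Rennes: max(12, 6) = 12
Lyon - Bordeaux - Rennes: max(14, 5) = 14
Lyon - Toulouse - Nice - Rennes: max(12, 2, 2) = 12
Lyon - Toulouse - Bordeaux - Rennes: max(12, 14, 5) = 14
Smallest bottleneck: 12%.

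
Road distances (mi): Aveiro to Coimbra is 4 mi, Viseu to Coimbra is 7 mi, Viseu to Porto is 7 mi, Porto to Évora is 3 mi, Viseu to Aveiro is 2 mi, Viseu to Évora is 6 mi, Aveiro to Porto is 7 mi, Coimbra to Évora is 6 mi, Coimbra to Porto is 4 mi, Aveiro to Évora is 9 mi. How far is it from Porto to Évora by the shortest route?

3

A few of the Porto→Évora routes:
Porto-Coimbra-Évora: 4 + 6 = 10
Porto-Coimbra-Aveiro-Viseu-Évora: 4 + 4 + 2 + 6 = 16
Porto-Aveiro-Viseu-Évora: 7 + 2 + 6 = 15
Porto-Viseu-Évora: 7 + 6 = 13
Porto-Évora: 3
Shortest: 3 mi.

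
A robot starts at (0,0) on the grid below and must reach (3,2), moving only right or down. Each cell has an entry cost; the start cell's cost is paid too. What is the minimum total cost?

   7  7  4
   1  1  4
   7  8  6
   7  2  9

Best path: (0,0) (1,0) (1,1) (1,2) (2,2) (3,2)
Cost: 7 + 1 + 1 + 4 + 6 + 9 = 28

28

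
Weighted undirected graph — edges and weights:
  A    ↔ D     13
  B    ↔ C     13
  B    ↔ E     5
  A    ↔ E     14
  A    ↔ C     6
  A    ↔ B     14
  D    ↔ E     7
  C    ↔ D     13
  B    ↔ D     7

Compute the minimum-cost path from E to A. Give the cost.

Comparing a few candidate routes:
E - D - A: 7 + 13 = 20
E - B - A: 5 + 14 = 19
E - A: 14
E - B - C - A: 5 + 13 + 6 = 24
Shortest: 14.

14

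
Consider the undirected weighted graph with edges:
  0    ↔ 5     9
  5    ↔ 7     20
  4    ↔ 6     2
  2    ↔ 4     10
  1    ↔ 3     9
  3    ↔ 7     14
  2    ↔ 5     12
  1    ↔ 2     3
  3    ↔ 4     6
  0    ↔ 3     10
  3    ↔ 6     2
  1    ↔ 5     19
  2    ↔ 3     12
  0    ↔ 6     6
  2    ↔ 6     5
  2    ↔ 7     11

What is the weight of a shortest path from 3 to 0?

Checking several routes:
3 - 1 - 2 - 6 - 0: 9 + 3 + 5 + 6 = 23
3 - 2 - 6 - 0: 12 + 5 + 6 = 23
3 - 6 - 0: 2 + 6 = 8
3 - 4 - 2 - 6 - 0: 6 + 10 + 5 + 6 = 27
3 - 4 - 6 - 0: 6 + 2 + 6 = 14
3 - 0: 10
The minimum is 8.

8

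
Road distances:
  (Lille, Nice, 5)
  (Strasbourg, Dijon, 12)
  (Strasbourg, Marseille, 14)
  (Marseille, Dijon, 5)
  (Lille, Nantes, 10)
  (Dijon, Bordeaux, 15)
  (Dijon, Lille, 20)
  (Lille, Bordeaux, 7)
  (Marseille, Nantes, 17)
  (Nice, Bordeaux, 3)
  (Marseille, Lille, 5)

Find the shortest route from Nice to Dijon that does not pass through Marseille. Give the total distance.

Paths from Nice to Dijon avoiding Marseille:
Nice - Lille - Bordeaux - Dijon: 5 + 7 + 15 = 27
Nice - Bordeaux - Dijon: 3 + 15 = 18
Nice - Lille - Dijon: 5 + 20 = 25
Nice - Bordeaux - Lille - Dijon: 3 + 7 + 20 = 30
The minimum is 18.

18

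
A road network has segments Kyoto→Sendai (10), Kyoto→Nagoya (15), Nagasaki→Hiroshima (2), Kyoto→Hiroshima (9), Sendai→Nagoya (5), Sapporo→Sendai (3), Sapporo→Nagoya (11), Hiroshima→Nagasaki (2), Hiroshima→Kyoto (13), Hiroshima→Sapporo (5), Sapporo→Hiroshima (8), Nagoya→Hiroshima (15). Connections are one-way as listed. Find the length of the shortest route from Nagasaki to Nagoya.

15

Candidate routes:
Nagasaki → Hiroshima → Sapporo → Nagoya: 2 + 5 + 11 = 18
Nagasaki → Hiroshima → Sapporo → Sendai → Nagoya: 2 + 5 + 3 + 5 = 15
Nagasaki → Hiroshima → Kyoto → Sendai → Nagoya: 2 + 13 + 10 + 5 = 30
Nagasaki → Hiroshima → Kyoto → Nagoya: 2 + 13 + 15 = 30
The minimum is 15.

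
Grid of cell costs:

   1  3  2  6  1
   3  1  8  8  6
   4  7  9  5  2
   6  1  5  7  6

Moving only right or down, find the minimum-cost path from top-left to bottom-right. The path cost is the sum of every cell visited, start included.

27

One optimal route is r0c0 → r0c1 → r0c2 → r0c3 → r0c4 → r1c4 → r2c4 → r3c4.
Its cost is 1 + 3 + 2 + 6 + 1 + 6 + 2 + 6 = 27.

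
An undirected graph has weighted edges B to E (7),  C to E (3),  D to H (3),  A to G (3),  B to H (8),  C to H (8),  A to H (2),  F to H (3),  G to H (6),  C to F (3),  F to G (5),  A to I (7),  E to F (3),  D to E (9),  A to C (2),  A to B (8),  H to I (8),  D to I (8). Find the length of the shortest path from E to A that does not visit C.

A few of the E→A routes:
E - D - H - A: 9 + 3 + 2 = 14
E - B - A: 7 + 8 = 15
E - F - G - A: 3 + 5 + 3 = 11
E - F - H - A: 3 + 3 + 2 = 8
The minimum is 8.

8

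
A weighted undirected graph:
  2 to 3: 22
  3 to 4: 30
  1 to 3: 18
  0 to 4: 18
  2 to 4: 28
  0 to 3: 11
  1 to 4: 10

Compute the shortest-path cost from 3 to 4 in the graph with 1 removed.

Routes from 3 to 4 avoiding 1:
3-2-4: 22 + 28 = 50
3-0-4: 11 + 18 = 29
3-4: 30
The minimum is 29.

29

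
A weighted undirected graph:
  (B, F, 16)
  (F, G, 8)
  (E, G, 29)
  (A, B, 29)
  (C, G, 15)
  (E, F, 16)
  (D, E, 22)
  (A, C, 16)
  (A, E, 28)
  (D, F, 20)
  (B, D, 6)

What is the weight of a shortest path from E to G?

A few of the E→G routes:
E→A→B→F→G: 28 + 29 + 16 + 8 = 81
E→F→G: 16 + 8 = 24
E→D→B→F→G: 22 + 6 + 16 + 8 = 52
E→D→F→G: 22 + 20 + 8 = 50
E→G: 29
E→A→C→G: 28 + 16 + 15 = 59
The minimum is 24.

24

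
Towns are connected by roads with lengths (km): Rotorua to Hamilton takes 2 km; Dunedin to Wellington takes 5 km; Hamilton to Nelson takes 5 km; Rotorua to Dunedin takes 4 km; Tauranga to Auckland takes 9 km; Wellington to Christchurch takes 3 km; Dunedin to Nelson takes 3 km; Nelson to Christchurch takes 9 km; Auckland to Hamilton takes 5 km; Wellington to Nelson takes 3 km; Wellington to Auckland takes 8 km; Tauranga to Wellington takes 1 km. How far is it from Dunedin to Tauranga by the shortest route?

Some routes from Dunedin to Tauranga:
Dunedin - Nelson - Wellington - Tauranga: 3 + 3 + 1 = 7
Dunedin - Rotorua - Hamilton - Auckland - Wellington - Tauranga: 4 + 2 + 5 + 8 + 1 = 20
Dunedin - Wellington - Tauranga: 5 + 1 = 6
Dunedin - Rotorua - Hamilton - Nelson - Wellington - Tauranga: 4 + 2 + 5 + 3 + 1 = 15
Dunedin - Nelson - Christchurch - Wellington - Tauranga: 3 + 9 + 3 + 1 = 16
Best route has total 6 km.

6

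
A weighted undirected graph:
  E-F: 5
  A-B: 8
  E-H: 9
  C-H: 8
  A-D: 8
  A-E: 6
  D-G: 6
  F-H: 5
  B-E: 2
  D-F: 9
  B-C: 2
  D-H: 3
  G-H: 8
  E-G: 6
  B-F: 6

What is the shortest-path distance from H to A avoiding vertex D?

15

Checking several routes:
H - E - A: 9 + 6 = 15
H - C - B - A: 8 + 2 + 8 = 18
H - C - B - E - A: 8 + 2 + 2 + 6 = 18
H - F - E - A: 5 + 5 + 6 = 16
H - F - B - E - A: 5 + 6 + 2 + 6 = 19
H - F - B - A: 5 + 6 + 8 = 19
The minimum is 15.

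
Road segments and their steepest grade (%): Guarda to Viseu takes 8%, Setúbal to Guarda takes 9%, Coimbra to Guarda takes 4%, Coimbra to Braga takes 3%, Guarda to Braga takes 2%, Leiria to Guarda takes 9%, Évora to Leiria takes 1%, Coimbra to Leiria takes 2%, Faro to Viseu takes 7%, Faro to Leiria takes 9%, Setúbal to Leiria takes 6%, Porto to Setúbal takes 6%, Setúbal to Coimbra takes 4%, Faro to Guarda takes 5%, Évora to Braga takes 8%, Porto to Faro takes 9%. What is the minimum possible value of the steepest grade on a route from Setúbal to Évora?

Some routes from Setúbal to Évora:
Setúbal→Leiria→Évora: max(6, 1) = 6
Setúbal→Coimbra→Braga→Évora: max(4, 3, 8) = 8
Setúbal→Coimbra→Leiria→Évora: max(4, 2, 1) = 4
Setúbal→Coimbra→Guarda→Braga→Évora: max(4, 4, 2, 8) = 8
Smallest bottleneck: 4%.

4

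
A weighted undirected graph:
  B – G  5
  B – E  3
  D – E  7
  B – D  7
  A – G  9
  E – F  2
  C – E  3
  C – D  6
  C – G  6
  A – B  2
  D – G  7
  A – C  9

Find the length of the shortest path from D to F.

9

Comparing a few candidate routes:
D -> C -> G -> B -> E -> F: 6 + 6 + 5 + 3 + 2 = 22
D -> C -> E -> F: 6 + 3 + 2 = 11
D -> G -> C -> E -> F: 7 + 6 + 3 + 2 = 18
D -> E -> F: 7 + 2 = 9
D -> G -> B -> E -> F: 7 + 5 + 3 + 2 = 17
D -> B -> E -> F: 7 + 3 + 2 = 12
The minimum is 9.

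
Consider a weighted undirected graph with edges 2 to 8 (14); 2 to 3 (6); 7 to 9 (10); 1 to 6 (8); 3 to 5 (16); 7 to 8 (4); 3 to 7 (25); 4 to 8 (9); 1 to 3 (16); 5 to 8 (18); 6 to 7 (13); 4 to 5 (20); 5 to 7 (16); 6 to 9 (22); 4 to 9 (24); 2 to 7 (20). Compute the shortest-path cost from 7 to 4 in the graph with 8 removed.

Comparing a few candidate routes:
7→6→9→4: 13 + 22 + 24 = 59
7→9→4: 10 + 24 = 34
7→3→5→4: 25 + 16 + 20 = 61
7→5→4: 16 + 20 = 36
Shortest: 34.

34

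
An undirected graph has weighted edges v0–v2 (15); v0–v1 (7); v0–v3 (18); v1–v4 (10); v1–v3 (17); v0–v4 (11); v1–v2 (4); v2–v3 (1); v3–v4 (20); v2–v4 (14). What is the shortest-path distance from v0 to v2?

Comparing a few candidate routes:
v0 -> v2: 15
v0 -> v1 -> v2: 7 + 4 = 11
v0 -> v3 -> v2: 18 + 1 = 19
Shortest: 11.

11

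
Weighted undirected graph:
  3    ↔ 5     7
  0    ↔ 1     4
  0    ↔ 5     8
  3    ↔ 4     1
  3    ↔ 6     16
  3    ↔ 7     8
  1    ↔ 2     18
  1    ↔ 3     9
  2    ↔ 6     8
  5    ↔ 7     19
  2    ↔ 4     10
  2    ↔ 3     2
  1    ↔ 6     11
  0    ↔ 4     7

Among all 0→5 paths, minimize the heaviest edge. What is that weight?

7

A few of the 0→5 routes:
0 → 1 → 3 → 5: max(4, 9, 7) = 9
0 → 5: max(8) = 8
0 → 4 → 3 → 5: max(7, 1, 7) = 7
The minimum achievable maximum is 7.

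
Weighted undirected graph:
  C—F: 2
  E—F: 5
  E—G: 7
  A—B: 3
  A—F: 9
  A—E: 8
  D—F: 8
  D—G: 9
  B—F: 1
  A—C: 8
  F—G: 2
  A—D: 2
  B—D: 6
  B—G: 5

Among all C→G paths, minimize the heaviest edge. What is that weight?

2

Checking several routes:
C-F-G: max(2, 2) = 2
C-F-E-G: max(2, 5, 7) = 7
C-F-D-B-G: max(2, 8, 6, 5) = 8
C-F-B-G: max(2, 1, 5) = 5
Best route has worst link 2.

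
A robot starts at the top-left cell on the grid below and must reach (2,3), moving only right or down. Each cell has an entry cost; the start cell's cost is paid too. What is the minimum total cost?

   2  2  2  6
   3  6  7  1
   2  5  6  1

14

Take [0,0] → [0,1] → [0,2] → [0,3] → [1,3] → [2,3] for a total of 2 + 2 + 2 + 6 + 1 + 1 = 14.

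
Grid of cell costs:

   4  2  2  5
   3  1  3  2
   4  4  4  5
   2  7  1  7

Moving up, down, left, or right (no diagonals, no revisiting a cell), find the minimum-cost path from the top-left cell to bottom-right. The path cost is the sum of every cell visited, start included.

22

Best path: [0,0] [0,1] [1,1] [1,2] [2,2] [3,2] [3,3]
Cost: 4 + 2 + 1 + 3 + 4 + 1 + 7 = 22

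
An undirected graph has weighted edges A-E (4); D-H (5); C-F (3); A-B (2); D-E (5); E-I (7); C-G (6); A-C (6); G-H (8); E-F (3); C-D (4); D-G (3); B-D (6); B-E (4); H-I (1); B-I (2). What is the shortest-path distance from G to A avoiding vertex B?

12

Some routes from G to A avoiding B:
G-D-C-A: 3 + 4 + 6 = 13
G-C-A: 6 + 6 = 12
G-D-E-A: 3 + 5 + 4 = 12
The minimum is 12.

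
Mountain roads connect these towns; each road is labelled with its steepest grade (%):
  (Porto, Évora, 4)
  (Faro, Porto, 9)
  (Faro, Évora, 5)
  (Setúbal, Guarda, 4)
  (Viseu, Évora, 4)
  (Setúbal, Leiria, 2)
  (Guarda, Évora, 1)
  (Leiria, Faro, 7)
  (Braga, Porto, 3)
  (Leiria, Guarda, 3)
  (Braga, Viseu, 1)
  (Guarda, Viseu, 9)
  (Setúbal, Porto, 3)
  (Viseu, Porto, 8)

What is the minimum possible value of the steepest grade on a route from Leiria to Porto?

Comparing a few candidate routes:
Leiria-Setúbal-Porto: max(2, 3) = 3
Leiria-Guarda-Évora-Porto: max(3, 1, 4) = 4
Leiria-Guarda-Évora-Viseu-Braga-Porto: max(3, 1, 4, 1, 3) = 4
The minimum achievable maximum is 3%.

3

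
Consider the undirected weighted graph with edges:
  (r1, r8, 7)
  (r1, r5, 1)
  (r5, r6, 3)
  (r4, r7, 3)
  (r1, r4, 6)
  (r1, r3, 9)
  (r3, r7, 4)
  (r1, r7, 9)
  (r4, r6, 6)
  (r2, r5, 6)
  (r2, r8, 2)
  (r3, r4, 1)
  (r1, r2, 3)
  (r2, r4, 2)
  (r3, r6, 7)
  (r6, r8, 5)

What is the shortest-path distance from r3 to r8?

5

Checking several routes:
r3-r4-r6-r8: 1 + 6 + 5 = 12
r3-r7-r4-r2-r8: 4 + 3 + 2 + 2 = 11
r3-r4-r2-r8: 1 + 2 + 2 = 5
r3-r6-r8: 7 + 5 = 12
The minimum is 5.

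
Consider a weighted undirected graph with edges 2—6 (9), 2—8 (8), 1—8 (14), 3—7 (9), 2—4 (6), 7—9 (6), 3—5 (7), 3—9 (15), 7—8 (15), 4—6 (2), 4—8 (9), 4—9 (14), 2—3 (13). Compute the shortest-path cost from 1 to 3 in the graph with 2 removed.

38

Paths from 1 to 3 avoiding 2:
1 -> 8 -> 7 -> 3: 14 + 15 + 9 = 38
1 -> 8 -> 7 -> 9 -> 3: 14 + 15 + 6 + 15 = 50
1 -> 8 -> 4 -> 9 -> 3: 14 + 9 + 14 + 15 = 52
1 -> 8 -> 4 -> 9 -> 7 -> 3: 14 + 9 + 14 + 6 + 9 = 52
Shortest: 38.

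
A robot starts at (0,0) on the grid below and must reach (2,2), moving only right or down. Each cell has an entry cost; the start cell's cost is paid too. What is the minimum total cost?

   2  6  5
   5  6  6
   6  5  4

22

Best path: (0,0) → (1,0) → (1,1) → (2,1) → (2,2)
Cost: 2 + 5 + 6 + 5 + 4 = 22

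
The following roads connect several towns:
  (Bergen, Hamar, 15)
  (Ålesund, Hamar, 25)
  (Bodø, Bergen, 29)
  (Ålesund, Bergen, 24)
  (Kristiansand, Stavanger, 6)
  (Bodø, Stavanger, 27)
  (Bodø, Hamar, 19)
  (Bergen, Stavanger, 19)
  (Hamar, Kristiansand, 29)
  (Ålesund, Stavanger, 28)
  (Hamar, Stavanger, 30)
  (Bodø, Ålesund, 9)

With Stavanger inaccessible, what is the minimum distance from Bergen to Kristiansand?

44

Checking several routes:
Bergen-Hamar-Kristiansand: 15 + 29 = 44
Bergen-Ålesund-Hamar-Kristiansand: 24 + 25 + 29 = 78
Bergen-Bodø-Hamar-Kristiansand: 29 + 19 + 29 = 77
Best route has total 44.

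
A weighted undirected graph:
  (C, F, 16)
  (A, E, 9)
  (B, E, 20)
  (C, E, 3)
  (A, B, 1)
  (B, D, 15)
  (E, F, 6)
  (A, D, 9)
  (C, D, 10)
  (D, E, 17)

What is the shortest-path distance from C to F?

9

Some routes from C to F:
C → D → A → E → F: 10 + 9 + 9 + 6 = 34
C → D → E → F: 10 + 17 + 6 = 33
C → E → F: 3 + 6 = 9
C → D → B → A → E → F: 10 + 15 + 1 + 9 + 6 = 41
C → F: 16
Best route has total 9.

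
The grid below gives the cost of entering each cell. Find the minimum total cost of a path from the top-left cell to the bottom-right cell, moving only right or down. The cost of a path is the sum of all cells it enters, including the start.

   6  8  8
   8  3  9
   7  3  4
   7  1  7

28

Best path: r0c0 -> r0c1 -> r1c1 -> r2c1 -> r3c1 -> r3c2
Cost: 6 + 8 + 3 + 3 + 1 + 7 = 28
For comparison, the top-then-right route costs 42.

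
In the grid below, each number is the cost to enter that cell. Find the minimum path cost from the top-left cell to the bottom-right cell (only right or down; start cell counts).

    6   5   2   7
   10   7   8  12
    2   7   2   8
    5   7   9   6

37

Cheapest: r0c0 → r0c1 → r0c2 → r1c2 → r2c2 → r2c3 → r3c3
  6 + 5 + 2 + 8 + 2 + 8 + 6 = 37
(Top row then right column would cost 46.)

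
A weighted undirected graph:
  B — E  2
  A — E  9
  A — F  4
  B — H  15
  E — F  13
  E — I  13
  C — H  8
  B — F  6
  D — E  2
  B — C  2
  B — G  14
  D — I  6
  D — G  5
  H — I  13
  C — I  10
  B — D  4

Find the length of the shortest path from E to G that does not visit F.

Some routes from E to G avoiding F:
E - B - G: 2 + 14 = 16
E - D - G: 2 + 5 = 7
E - B - D - G: 2 + 4 + 5 = 11
E - I - D - G: 13 + 6 + 5 = 24
E - D - B - G: 2 + 4 + 14 = 20
Shortest: 7.

7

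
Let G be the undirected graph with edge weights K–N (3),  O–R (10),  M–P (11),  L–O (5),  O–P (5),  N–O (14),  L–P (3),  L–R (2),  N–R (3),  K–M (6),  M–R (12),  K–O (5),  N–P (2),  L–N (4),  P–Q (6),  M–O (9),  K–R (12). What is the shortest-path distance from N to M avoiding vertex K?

Some routes from N to M avoiding K:
N -> L -> R -> M: 4 + 2 + 12 = 18
N -> P -> M: 2 + 11 = 13
N -> P -> O -> M: 2 + 5 + 9 = 16
N -> L -> P -> M: 4 + 3 + 11 = 18
N -> R -> M: 3 + 12 = 15
Shortest: 13.

13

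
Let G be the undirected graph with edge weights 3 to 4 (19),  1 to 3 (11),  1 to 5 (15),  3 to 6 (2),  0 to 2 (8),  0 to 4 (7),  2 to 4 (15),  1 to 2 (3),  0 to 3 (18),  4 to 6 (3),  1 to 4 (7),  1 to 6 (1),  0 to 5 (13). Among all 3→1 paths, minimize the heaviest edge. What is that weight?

Some routes from 3 to 1:
3-6-4-0-2-1: max(2, 3, 7, 8, 3) = 8
3-6-1: max(2, 1) = 2
3-1: max(11) = 11
3-6-4-2-1: max(2, 3, 15, 3) = 15
3-6-4-2-0-5-1: max(2, 3, 15, 8, 13, 15) = 15
3-6-4-1: max(2, 3, 7) = 7
Best route has worst link 2.

2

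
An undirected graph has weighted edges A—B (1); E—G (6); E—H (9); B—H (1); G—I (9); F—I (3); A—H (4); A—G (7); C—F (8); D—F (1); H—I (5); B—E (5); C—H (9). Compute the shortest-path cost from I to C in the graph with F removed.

14

Some routes from I to C avoiding F:
I -> G -> A -> B -> H -> C: 9 + 7 + 1 + 1 + 9 = 27
I -> G -> E -> B -> H -> C: 9 + 6 + 5 + 1 + 9 = 30
I -> G -> A -> H -> C: 9 + 7 + 4 + 9 = 29
I -> H -> C: 5 + 9 = 14
Shortest: 14.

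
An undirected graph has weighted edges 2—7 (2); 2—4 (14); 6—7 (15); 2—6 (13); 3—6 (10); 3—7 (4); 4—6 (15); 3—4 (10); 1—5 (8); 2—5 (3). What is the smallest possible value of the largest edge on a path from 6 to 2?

Checking several routes:
6-7-3-4-2: max(15, 4, 10, 14) = 15
6-3-7-2: max(10, 4, 2) = 10
6-3-4-2: max(10, 10, 14) = 14
6-2: max(13) = 13
6-7-2: max(15, 2) = 15
The minimum achievable maximum is 10.

10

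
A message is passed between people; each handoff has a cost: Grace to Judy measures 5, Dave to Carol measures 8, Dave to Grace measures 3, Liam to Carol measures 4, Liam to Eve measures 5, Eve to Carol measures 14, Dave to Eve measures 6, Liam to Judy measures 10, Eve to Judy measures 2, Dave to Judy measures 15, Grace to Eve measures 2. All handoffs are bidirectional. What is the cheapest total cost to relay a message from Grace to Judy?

4

Comparing a few candidate routes:
Grace → Dave → Carol → Liam → Eve → Judy: 3 + 8 + 4 + 5 + 2 = 22
Grace → Eve → Liam → Judy: 2 + 5 + 10 = 17
Grace → Dave → Judy: 3 + 15 = 18
Grace → Dave → Eve → Judy: 3 + 6 + 2 = 11
Grace → Eve → Judy: 2 + 2 = 4
Grace → Judy: 5
Shortest: 4.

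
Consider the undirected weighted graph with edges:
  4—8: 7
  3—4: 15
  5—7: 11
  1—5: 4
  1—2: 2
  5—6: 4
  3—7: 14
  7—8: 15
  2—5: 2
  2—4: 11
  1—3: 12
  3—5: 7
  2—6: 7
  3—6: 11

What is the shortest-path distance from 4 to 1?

13

A few of the 4→1 routes:
4 -> 2 -> 5 -> 1: 11 + 2 + 4 = 17
4 -> 2 -> 6 -> 5 -> 1: 11 + 7 + 4 + 4 = 26
4 -> 3 -> 5 -> 2 -> 1: 15 + 7 + 2 + 2 = 26
4 -> 2 -> 1: 11 + 2 = 13
Shortest: 13.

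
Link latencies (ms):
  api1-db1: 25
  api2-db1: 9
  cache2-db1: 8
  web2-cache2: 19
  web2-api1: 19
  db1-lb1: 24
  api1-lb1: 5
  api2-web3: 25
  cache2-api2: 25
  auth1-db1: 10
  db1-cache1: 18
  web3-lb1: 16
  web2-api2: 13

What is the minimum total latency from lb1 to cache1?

A few of the lb1→cache1 routes:
lb1-api1-web2-api2-db1-cache1: 5 + 19 + 13 + 9 + 18 = 64
lb1-db1-cache1: 24 + 18 = 42
lb1-api1-db1-cache1: 5 + 25 + 18 = 48
Best route has total 42 ms.

42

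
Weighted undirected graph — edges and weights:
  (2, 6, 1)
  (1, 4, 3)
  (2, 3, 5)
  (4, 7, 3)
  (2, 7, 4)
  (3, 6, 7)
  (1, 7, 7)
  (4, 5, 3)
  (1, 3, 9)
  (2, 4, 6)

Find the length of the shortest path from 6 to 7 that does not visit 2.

Routes from 6 to 7 avoiding 2:
6 - 3 - 1 - 7: 7 + 9 + 7 = 23
6 - 3 - 1 - 4 - 7: 7 + 9 + 3 + 3 = 22
The minimum is 22.

22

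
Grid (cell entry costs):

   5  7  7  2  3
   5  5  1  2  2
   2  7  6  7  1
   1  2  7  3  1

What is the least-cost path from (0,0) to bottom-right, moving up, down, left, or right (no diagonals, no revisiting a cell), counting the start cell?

22

Cheapest: (0,0) (1,0) (1,1) (1,2) (1,3) (1,4) (2,4) (3,4)
  5 + 5 + 5 + 1 + 2 + 2 + 1 + 1 = 22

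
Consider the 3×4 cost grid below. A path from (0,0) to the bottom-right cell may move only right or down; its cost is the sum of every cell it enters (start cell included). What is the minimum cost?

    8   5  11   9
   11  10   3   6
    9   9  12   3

35

Take [0,0] → [0,1] → [1,1] → [1,2] → [1,3] → [2,3] for a total of 8 + 5 + 10 + 3 + 6 + 3 = 35.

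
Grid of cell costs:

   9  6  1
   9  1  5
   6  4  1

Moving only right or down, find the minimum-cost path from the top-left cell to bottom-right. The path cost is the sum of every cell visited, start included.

21

Best path: r0c0→r0c1→r1c1→r2c1→r2c2
Cost: 9 + 6 + 1 + 4 + 1 = 21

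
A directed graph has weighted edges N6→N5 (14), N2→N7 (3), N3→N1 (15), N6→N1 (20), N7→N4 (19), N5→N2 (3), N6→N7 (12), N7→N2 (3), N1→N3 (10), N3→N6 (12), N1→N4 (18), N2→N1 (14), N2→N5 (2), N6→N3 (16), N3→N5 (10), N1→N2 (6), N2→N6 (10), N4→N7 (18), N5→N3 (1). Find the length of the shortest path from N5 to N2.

3

Comparing a few candidate routes:
N5 -> N3 -> N6 -> N7 -> N2: 1 + 12 + 12 + 3 = 28
N5 -> N3 -> N1 -> N2: 1 + 15 + 6 = 22
N5 -> N2: 3
Shortest: 3.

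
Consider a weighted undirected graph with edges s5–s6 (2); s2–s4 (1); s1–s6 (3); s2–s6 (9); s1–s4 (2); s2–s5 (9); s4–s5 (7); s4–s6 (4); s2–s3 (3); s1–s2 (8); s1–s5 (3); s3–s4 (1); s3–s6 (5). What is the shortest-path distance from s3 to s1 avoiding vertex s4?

A few of the s3→s1 routes:
s3-s2-s1: 3 + 8 = 11
s3-s6-s5-s1: 5 + 2 + 3 = 10
s3-s2-s6-s1: 3 + 9 + 3 = 15
s3-s6-s1: 5 + 3 = 8
s3-s2-s6-s5-s1: 3 + 9 + 2 + 3 = 17
s3-s2-s5-s1: 3 + 9 + 3 = 15
The minimum is 8.

8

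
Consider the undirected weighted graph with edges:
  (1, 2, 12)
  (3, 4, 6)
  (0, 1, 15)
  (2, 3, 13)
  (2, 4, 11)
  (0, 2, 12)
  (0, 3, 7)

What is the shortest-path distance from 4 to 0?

A few of the 4→0 routes:
4 - 2 - 1 - 0: 11 + 12 + 15 = 38
4 - 2 - 0: 11 + 12 = 23
4 - 2 - 3 - 0: 11 + 13 + 7 = 31
4 - 3 - 2 - 0: 6 + 13 + 12 = 31
4 - 3 - 0: 6 + 7 = 13
The minimum is 13.

13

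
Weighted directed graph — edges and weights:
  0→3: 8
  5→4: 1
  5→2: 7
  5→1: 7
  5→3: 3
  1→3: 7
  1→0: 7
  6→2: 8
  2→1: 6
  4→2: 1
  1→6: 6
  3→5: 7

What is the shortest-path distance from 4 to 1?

Routes from 4 to 1:
4 -> 2 -> 1: 1 + 6 = 7
Best route has total 7.

7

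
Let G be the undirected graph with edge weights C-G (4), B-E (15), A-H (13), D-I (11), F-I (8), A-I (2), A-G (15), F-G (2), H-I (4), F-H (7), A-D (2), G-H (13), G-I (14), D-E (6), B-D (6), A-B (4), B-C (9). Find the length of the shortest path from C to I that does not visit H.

14

A few of the C→I routes:
C → G → F → I: 4 + 2 + 8 = 14
C → B → A → I: 9 + 4 + 2 = 15
C → G → I: 4 + 14 = 18
Shortest: 14.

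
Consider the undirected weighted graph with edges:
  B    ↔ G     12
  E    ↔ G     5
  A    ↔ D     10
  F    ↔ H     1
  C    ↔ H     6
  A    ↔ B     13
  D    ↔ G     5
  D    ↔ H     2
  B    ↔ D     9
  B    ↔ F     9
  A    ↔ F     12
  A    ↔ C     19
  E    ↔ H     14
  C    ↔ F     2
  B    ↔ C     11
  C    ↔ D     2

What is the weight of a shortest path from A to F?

12

Comparing a few candidate routes:
A -> D -> C -> F: 10 + 2 + 2 = 14
A -> D -> H -> F: 10 + 2 + 1 = 13
A -> F: 12
A -> D -> C -> H -> F: 10 + 2 + 6 + 1 = 19
Best route has total 12.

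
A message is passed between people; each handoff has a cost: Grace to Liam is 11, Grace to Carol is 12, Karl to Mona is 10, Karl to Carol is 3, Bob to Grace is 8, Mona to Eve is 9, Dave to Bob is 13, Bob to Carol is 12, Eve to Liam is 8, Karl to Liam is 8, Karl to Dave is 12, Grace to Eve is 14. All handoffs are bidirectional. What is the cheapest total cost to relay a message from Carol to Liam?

11

Comparing a few candidate routes:
Carol - Bob - Grace - Eve - Liam: 12 + 8 + 14 + 8 = 42
Carol - Karl - Mona - Eve - Liam: 3 + 10 + 9 + 8 = 30
Carol - Grace - Liam: 12 + 11 = 23
Carol - Grace - Eve - Liam: 12 + 14 + 8 = 34
Carol - Karl - Liam: 3 + 8 = 11
Carol - Bob - Grace - Liam: 12 + 8 + 11 = 31
The minimum is 11.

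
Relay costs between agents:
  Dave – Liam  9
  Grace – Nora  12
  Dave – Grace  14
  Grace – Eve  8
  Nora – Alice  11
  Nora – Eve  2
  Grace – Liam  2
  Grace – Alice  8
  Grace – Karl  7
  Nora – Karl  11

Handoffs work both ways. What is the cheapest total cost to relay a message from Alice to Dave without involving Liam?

22

Comparing a few candidate routes:
Alice → Grace → Dave: 8 + 14 = 22
Alice → Nora → Grace → Dave: 11 + 12 + 14 = 37
Alice → Nora → Eve → Grace → Dave: 11 + 2 + 8 + 14 = 35
The minimum is 22.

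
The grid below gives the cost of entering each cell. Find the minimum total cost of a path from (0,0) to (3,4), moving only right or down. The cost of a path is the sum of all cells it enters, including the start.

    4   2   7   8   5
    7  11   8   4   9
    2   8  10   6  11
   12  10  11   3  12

46

Cheapest: (0,0)→(0,1)→(0,2)→(0,3)→(1,3)→(2,3)→(3,3)→(3,4)
  4 + 2 + 7 + 8 + 4 + 6 + 3 + 12 = 46
For comparison, the top-then-right route costs 58.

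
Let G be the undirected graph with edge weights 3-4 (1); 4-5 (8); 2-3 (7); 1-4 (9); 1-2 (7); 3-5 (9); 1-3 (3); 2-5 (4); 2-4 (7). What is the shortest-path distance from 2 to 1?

Some routes from 2 to 1:
2-3-1: 7 + 3 = 10
2-1: 7
2-5-4-3-1: 4 + 8 + 1 + 3 = 16
2-4-3-1: 7 + 1 + 3 = 11
Shortest: 7.

7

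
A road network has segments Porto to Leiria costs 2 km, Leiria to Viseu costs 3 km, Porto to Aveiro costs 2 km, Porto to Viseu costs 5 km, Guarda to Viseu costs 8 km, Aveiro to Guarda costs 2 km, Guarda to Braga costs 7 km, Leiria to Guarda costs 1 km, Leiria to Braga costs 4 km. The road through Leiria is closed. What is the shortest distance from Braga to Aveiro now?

Paths from Braga to Aveiro avoiding Leiria:
Braga→Guarda→Viseu→Porto→Aveiro: 7 + 8 + 5 + 2 = 22
Braga→Guarda→Aveiro: 7 + 2 = 9
Shortest: 9 km.

9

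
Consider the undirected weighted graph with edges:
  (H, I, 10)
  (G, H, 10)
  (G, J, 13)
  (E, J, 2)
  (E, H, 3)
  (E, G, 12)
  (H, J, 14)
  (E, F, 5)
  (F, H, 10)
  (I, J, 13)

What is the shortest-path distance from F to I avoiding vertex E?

20

Routes from F to I avoiding E:
F -> H -> J -> I: 10 + 14 + 13 = 37
F -> H -> I: 10 + 10 = 20
F -> H -> G -> J -> I: 10 + 10 + 13 + 13 = 46
Best route has total 20.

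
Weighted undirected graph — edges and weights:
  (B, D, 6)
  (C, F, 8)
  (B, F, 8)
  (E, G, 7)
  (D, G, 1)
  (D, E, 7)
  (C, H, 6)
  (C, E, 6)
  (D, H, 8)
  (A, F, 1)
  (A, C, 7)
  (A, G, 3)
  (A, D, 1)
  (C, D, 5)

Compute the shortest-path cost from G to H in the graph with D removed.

16

Routes from G to H avoiding D:
G-E-C-H: 7 + 6 + 6 = 19
G-A-C-H: 3 + 7 + 6 = 16
G-A-F-C-H: 3 + 1 + 8 + 6 = 18
Shortest: 16.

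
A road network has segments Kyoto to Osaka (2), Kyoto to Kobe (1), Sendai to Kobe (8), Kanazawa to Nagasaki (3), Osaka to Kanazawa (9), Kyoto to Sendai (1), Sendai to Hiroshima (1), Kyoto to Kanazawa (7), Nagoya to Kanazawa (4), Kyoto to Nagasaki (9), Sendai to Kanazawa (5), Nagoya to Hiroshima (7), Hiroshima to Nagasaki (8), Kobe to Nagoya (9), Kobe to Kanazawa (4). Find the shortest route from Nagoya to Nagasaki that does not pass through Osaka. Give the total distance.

Checking several routes:
Nagoya - Kobe - Kanazawa - Nagasaki: 9 + 4 + 3 = 16
Nagoya - Hiroshima - Sendai - Kanazawa - Nagasaki: 7 + 1 + 5 + 3 = 16
Nagoya - Hiroshima - Nagasaki: 7 + 8 = 15
Nagoya - Hiroshima - Sendai - Kyoto - Kobe - Kanazawa - Nagasaki: 7 + 1 + 1 + 1 + 4 + 3 = 17
Nagoya - Kanazawa - Nagasaki: 4 + 3 = 7
Shortest: 7 mi.

7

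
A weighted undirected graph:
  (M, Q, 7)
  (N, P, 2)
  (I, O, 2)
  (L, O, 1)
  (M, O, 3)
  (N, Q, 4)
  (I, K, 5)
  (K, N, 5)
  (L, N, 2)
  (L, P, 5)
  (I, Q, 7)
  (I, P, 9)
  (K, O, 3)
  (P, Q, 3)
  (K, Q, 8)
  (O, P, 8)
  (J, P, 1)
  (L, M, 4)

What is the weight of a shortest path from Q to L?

Checking several routes:
Q → N → L: 4 + 2 = 6
Q → P → L: 3 + 5 = 8
Q → P → N → L: 3 + 2 + 2 = 7
Shortest: 6.

6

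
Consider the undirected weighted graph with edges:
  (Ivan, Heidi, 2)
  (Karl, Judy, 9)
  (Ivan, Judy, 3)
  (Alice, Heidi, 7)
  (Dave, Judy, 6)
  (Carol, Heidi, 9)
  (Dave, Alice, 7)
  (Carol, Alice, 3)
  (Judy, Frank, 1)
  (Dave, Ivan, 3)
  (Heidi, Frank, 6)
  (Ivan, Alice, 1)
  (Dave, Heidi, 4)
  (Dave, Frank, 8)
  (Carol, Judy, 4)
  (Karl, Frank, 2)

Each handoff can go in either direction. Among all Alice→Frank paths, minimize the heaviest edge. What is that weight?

Checking several routes:
Alice -> Carol -> Judy -> Ivan -> Dave -> Heidi -> Frank: max(3, 4, 3, 3, 4, 6) = 6
Alice -> Carol -> Judy -> Frank: max(3, 4, 1) = 4
Alice -> Ivan -> Judy -> Frank: max(1, 3, 1) = 3
Best route has worst link 3.

3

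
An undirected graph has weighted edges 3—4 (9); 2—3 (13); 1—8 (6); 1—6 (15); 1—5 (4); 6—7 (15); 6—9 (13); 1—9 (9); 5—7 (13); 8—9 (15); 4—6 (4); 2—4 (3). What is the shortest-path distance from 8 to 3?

34

Comparing a few candidate routes:
8→1→6→4→3: 6 + 15 + 4 + 9 = 34
8→1→6→4→2→3: 6 + 15 + 4 + 3 + 13 = 41
8→1→9→6→4→3: 6 + 9 + 13 + 4 + 9 = 41
Best route has total 34.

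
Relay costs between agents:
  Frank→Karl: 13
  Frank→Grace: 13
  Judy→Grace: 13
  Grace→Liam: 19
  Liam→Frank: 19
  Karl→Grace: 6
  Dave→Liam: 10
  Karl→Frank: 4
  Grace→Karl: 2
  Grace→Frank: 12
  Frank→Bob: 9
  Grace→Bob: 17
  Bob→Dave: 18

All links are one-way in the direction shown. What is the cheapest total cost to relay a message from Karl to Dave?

Candidate routes:
Karl - Grace - Bob - Dave: 6 + 17 + 18 = 41
Karl - Frank - Grace - Bob - Dave: 4 + 13 + 17 + 18 = 52
Karl - Frank - Bob - Dave: 4 + 9 + 18 = 31
Karl - Grace - Liam - Frank - Bob - Dave: 6 + 19 + 19 + 9 + 18 = 71
Karl - Grace - Frank - Bob - Dave: 6 + 12 + 9 + 18 = 45
Shortest: 31.

31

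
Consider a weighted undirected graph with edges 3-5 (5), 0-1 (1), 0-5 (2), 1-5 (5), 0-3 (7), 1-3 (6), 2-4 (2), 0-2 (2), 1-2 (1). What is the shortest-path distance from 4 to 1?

Some routes from 4 to 1:
4 → 2 → 0 → 1: 2 + 2 + 1 = 5
4 → 2 → 0 → 5 → 1: 2 + 2 + 2 + 5 = 11
4 → 2 → 1: 2 + 1 = 3
Best route has total 3.

3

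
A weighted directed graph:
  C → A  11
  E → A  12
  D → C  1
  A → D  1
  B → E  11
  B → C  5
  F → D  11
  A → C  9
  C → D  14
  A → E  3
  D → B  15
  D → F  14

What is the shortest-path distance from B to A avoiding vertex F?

16

Candidate routes:
B→C→A: 5 + 11 = 16
B→E→A: 11 + 12 = 23
The minimum is 16.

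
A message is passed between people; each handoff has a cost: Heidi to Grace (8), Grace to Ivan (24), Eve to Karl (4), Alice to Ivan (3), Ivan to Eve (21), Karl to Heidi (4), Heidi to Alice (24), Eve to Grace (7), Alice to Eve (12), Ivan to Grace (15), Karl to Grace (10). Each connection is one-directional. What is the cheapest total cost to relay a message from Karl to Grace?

A few of the Karl→Grace routes:
Karl-Grace: 10
Karl-Heidi-Alice-Ivan-Grace: 4 + 24 + 3 + 15 = 46
Karl-Heidi-Grace: 4 + 8 = 12
Karl-Heidi-Alice-Eve-Grace: 4 + 24 + 12 + 7 = 47
The minimum is 10.

10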